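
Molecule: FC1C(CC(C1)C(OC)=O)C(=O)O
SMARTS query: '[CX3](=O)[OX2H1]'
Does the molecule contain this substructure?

Yes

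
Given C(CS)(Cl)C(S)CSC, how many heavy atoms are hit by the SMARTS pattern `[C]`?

5

Check the 9 heavy atoms by environment: 5× C → match; 3× S → no; 1× Cl → no.
That gives 5 matching atoms.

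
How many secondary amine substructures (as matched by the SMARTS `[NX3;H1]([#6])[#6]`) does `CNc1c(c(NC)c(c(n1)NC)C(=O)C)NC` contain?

4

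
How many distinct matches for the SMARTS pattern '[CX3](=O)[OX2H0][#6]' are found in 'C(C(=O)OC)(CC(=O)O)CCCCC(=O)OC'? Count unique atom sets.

2

[CX3](=O)[OX2H0][#6] is the SMARTS for an ester: a carbonyl carbon bonded to an oxygen that is itself bonded to carbon (no H on that O).
The molecule carries 2 separate instances of a methyl-ester group (-C(=O)OCH3) meeting every constraint; each maps to a distinct set of atoms, giving 2 matches.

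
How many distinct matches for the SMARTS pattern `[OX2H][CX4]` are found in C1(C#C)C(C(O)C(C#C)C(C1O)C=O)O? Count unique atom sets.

[OX2H][CX4] is the SMARTS for an aliphatic alcohol: a hydroxyl oxygen bound to an sp3 (X4) carbon.
The molecule carries 3 separate instances of a hydroxyl group (-OH) meeting every constraint; each maps to a distinct set of atoms, giving 3 matches.

3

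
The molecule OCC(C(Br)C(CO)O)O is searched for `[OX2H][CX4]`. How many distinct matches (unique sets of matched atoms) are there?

4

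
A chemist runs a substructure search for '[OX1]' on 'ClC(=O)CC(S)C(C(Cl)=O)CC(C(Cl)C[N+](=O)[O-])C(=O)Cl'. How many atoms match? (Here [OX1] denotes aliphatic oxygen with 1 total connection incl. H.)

5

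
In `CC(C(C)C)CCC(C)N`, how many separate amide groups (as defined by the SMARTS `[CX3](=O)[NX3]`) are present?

[CX3](=O)[NX3] is the SMARTS for an amide: a carbonyl carbon bonded to a trivalent nitrogen.
The molecule has a primary amino group (-NH2), but the -NH2 is not attached to a carbonyl carbon; nothing else fits, so there are 0 matches.

0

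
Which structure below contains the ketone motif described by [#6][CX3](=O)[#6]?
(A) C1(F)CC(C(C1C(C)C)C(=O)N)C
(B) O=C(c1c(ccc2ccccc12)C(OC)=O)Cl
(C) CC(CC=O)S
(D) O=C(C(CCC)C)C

D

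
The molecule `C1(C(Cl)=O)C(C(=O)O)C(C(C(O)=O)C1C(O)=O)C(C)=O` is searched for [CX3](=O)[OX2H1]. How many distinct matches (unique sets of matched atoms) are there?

3

[CX3](=O)[OX2H1] is the SMARTS for a carboxylic acid: an sp2 carbon double-bonded to O and single-bonded to an -OH oxygen.
The molecule carries 3 separate instances of a carboxylic acid group (-C(=O)OH) meeting every constraint; each maps to a distinct set of atoms, giving 3 matches.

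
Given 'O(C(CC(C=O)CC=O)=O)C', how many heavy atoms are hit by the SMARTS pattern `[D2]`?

5

The query [D2] means: atom with exactly two heavy-atom neighbours.
Check the 11 heavy atoms by environment: 4× C (D2) → match; 2× C (D3) → no; 3× O (D1) → no; 1× O (D2) → match; 1× C (D1) → no.
Summing the matching environments: 4 + 1 = 5 matching atoms.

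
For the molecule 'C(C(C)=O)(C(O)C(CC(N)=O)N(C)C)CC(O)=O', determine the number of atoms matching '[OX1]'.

Check the 18 heavy atoms by environment: 8× C (X4) → no; 3× C (X3) → no; 3× O (X1) → match; 2× O (X2) → no; 2× N (X3) → no.
That gives 3 matching atoms.

3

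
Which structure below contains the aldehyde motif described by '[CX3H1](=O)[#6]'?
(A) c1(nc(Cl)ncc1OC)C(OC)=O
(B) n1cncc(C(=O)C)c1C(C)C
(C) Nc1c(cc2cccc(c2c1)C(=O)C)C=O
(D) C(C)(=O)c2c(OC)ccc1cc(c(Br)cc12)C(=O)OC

C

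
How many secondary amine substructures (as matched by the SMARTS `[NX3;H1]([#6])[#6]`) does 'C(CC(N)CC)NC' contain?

1

[NX3;H1]([#6])[#6] is the SMARTS for a secondary amine: a trivalent nitrogen with one H, bonded to two carbons.
Exactly one fragment in the molecule meets all constraints, giving 1 match.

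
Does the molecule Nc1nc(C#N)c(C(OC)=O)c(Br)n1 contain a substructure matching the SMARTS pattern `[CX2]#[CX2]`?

No

The pattern [CX2]#[CX2] describes a carbon-carbon triple bond — an alkyne.
The closest candidate here is a nitrile (-C#N), but the triple bond is C#N, not C#C. No other fragment satisfies the full query, so there is no match.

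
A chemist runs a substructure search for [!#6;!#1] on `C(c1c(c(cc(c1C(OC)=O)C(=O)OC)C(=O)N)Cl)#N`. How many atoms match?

8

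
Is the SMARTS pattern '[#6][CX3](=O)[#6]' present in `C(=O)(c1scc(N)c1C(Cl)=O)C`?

The pattern [#6][CX3](=O)[#6] describes a carbonyl carbon (no H) flanked by two carbons — a ketone.
The molecule carries an acetyl/ketone group (-C(=O)CH3), whose atoms satisfy every constraint of the query, so the pattern matches.

Yes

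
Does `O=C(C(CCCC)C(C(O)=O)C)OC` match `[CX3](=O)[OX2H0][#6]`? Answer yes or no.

The pattern [CX3](=O)[OX2H0][#6] describes a carbonyl carbon bonded to an oxygen that is itself bonded to carbon (no H on that O) — an ester.
The molecule carries a methyl-ester group (-C(=O)OCH3), whose atoms satisfy every constraint of the query, so the pattern matches.

Yes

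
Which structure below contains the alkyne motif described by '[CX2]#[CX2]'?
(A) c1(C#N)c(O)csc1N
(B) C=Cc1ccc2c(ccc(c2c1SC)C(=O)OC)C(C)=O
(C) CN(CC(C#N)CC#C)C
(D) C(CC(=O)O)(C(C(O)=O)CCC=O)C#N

C

[CX2]#[CX2] describes a carbon-carbon triple bond (an alkyne).
(A) has a nitrile (-C#N) but the triple bond is C#N, not C#C.
(B) has a vinyl group (-CH=CH2) but the C=C is a double bond; both carbons are CX3, not CX2.
(C) contains an ethynyl group (-C#CH), which satisfies every atom and bond constraint.
(D) has a nitrile (-C#N) but the triple bond is C#N, not C#C.
So the answer is (C).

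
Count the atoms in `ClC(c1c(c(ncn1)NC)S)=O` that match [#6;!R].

2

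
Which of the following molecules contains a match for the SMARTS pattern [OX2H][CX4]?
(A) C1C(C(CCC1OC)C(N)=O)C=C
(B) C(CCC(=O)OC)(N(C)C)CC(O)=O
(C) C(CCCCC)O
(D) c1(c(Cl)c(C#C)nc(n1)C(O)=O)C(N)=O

C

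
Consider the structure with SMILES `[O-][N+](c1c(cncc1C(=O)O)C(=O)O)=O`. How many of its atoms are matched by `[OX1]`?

The query [OX1] means: aliphatic oxygen with one total connection — typically a carbonyl =O or an oxide.
Check the 15 heavy atoms by environment: 1× n (aromatic, X2) → no; 5× c (aromatic, X3) → no; 2× C (X3) → no; 3× O (X1) → match; 2× O (X2) → no; 1× N (charge +1, X3) → no; 1× O (charge -1, X1) → match.
Summing the matching environments: 3 + 1 = 4 matching atoms.

4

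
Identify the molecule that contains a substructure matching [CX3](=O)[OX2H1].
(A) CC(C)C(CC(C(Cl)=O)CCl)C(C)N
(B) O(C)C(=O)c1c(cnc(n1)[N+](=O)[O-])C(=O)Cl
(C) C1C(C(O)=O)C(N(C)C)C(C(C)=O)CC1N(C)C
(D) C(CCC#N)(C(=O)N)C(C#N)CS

C

[CX3](=O)[OX2H1] describes an sp2 carbon double-bonded to O and single-bonded to an -OH oxygen (a carboxylic acid).
(A) has an acyl chloride (-C(=O)Cl) but the carbonyl is bonded to Cl, not to an -OH oxygen.
(B) has an acyl chloride (-C(=O)Cl) but the carbonyl is bonded to Cl, not to an -OH oxygen.
(C) contains a carboxylic acid group (-C(=O)OH), which satisfies every atom and bond constraint.
(D) has a primary amide (-C(=O)NH2) but the carbonyl is bonded to N, not to an -OH oxygen.
So the answer is (C).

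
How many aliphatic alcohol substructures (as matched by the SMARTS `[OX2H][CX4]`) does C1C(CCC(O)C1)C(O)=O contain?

1

[OX2H][CX4] is the SMARTS for an aliphatic alcohol: a hydroxyl oxygen bound to an sp3 (X4) carbon.
Exactly one fragment in the molecule meets all constraints, giving 1 match.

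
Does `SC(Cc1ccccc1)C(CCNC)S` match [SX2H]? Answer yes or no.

Yes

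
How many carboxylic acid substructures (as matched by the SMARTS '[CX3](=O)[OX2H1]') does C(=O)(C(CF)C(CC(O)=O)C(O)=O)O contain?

3

[CX3](=O)[OX2H1] is the SMARTS for a carboxylic acid: an sp2 carbon double-bonded to O and single-bonded to an -OH oxygen.
The molecule carries 3 separate instances of a carboxylic acid group (-C(=O)OH) meeting every constraint; each maps to a distinct set of atoms, giving 3 matches.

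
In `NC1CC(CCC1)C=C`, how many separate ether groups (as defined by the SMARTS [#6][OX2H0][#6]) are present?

0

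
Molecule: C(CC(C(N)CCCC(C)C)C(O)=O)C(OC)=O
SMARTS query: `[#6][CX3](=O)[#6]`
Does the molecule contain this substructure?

The pattern [#6][CX3](=O)[#6] describes a carbonyl carbon (no H) flanked by two carbons — a ketone.
The closest candidate here is a carboxylic acid group (-C(=O)OH), but one neighbour of the carbonyl carbon is O, not C. No other fragment satisfies the full query, so there is no match.

No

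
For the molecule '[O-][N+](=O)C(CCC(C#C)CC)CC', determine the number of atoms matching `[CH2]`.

4

Check the 13 heavy atoms by environment: 4× C (H2) → match; 3× C (H1) → no; 1× N (charge +1, H0) → no; 1× O (charge -1, H0) → no; 1× O (H0) → no; 2× C (H3) → no; 1× C (H0) → no.
That gives 4 matching atoms.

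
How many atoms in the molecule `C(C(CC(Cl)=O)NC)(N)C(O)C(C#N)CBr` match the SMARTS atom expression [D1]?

The query [D1] means: atom with exactly one heavy-atom neighbour (degree 1).
Check the 16 heavy atoms by environment: 3× C (D2) → no; 5× C (D3) → no; 2× N (D1) → match; 1× N (D2) → no; 1× C (D1) → match; 1× Br (D1) → match; 2× O (D1) → match; 1× Cl (D1) → match.
Summing the matching environments: 2 + 1 + 1 + 2 + 1 = 7 matching atoms.

7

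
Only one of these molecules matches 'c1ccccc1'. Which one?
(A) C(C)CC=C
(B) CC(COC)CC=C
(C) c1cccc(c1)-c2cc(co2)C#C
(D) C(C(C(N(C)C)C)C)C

C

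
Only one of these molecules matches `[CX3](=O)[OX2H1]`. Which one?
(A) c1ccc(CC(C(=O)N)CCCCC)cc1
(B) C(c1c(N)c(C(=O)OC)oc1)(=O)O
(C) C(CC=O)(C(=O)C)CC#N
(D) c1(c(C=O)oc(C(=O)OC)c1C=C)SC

B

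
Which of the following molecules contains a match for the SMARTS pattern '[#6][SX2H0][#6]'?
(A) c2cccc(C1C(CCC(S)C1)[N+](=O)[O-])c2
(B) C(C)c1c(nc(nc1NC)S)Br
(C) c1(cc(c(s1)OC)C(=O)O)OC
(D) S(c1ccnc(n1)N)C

D

[#6][SX2H0][#6] describes an aliphatic sulfur bridging two carbons with no H on the sulfur (a thioether).
(A) has a thiol (-SH) but the sulfur has H1, not H0 bridging two carbons.
(B) has a thiol (-SH) but the sulfur has H1, not H0 bridging two carbons.
(C) has a methoxy ether (-OCH3) but the bridging atom is O, not S.
(D) contains a methylthio ether (-SCH3), which satisfies every atom and bond constraint.
So the answer is (D).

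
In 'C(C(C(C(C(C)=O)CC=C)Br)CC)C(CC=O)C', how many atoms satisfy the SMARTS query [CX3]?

4

Check the 18 heavy atoms by environment: 11× C (X4) → no; 4× C (X3) → match; 2× O (X1) → no; 1× Br (X1) → no.
That gives 4 matching atoms.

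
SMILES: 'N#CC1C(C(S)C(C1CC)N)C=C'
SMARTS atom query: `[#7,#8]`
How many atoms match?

2

The query [#7,#8] means: nitrogen or oxygen (comma = OR).
Check the 13 heavy atoms by environment: 10× C → no; 2× N → match; 1× S → no.
That gives 2 matching atoms.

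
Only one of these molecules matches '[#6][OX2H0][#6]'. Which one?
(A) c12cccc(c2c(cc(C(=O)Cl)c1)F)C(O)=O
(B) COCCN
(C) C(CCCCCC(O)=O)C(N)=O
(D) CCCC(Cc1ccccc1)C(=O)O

[#6][OX2H0][#6] describes an aliphatic oxygen bridging two carbons with no H on the oxygen (an ether).
(A) has a carboxylic acid group (-C(=O)OH) but the -OH oxygen has H1; the =O is OX1, not OX2.
(B) contains a methoxy ether (-OCH3), which satisfies every atom and bond constraint.
(C) has a carboxylic acid group (-C(=O)OH) but the -OH oxygen has H1; the =O is OX1, not OX2.
(D) has a carboxylic acid group (-C(=O)OH) but the -OH oxygen has H1; the =O is OX1, not OX2.
So the answer is (B).

B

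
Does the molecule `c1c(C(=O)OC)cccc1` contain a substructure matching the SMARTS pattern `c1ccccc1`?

The pattern c1ccccc1 describes six aromatic carbons in a ring — a benzene ring.
The required atom environment is present in the molecule, so the pattern matches.

Yes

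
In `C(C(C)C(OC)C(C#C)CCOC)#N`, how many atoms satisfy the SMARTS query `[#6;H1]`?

The query [#6;H1] means: any carbon bearing exactly one hydrogen.
Check the 14 heavy atoms by environment: 3× C (H3) → no; 4× C (H1) → match; 2× C (H2) → no; 2× C (H0) → no; 1× N (H0) → no; 2× O (H0) → no.
That gives 4 matching atoms.

4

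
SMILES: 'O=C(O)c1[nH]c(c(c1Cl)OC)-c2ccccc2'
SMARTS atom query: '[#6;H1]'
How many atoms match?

The query [#6;H1] means: any carbon bearing exactly one hydrogen.
Check the 17 heavy atoms by environment: 1× n (aromatic, H1) → no; 5× c (aromatic, H0) → no; 1× C (H0) → no; 2× O (H0) → no; 1× O (H1) → no; 5× c (aromatic, H1) → match; 1× Cl (H0) → no; 1× C (H3) → no.
That gives 5 matching atoms.

5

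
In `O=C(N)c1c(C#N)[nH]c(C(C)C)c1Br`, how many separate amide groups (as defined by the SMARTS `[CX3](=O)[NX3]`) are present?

1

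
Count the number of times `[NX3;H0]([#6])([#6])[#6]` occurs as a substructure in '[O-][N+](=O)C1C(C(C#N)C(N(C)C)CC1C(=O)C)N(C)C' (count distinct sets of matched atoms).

2

[NX3;H0]([#6])([#6])[#6] is the SMARTS for a tertiary amine: a trivalent nitrogen with no H, bonded to three carbons.
The molecule carries 2 separate instances of a dimethylamino group (-N(CH3)2) meeting every constraint; each maps to a distinct set of atoms, giving 2 matches.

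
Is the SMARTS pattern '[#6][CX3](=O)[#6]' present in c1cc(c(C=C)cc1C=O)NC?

The pattern [#6][CX3](=O)[#6] describes a carbonyl carbon (no H) flanked by two carbons — a ketone.
The closest candidate here is an aldehyde (-CHO), but the carbonyl carbon has H1, so it is not flanked by two carbons. No other fragment satisfies the full query, so there is no match.

No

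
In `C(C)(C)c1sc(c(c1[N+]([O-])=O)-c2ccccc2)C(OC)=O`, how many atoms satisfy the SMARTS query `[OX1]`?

The query [OX1] means: aliphatic oxygen with one total connection — typically a carbonyl =O or an oxide.
Check the 21 heavy atoms by environment: 1× s (aromatic, X2) → no; 10× c (aromatic, X3) → no; 1× N (charge +1, X3) → no; 1× O (charge -1, X1) → match; 2× O (X1) → match; 1× C (X3) → no; 1× O (X2) → no; 4× C (X4) → no.
Summing the matching environments: 1 + 2 = 3 matching atoms.

3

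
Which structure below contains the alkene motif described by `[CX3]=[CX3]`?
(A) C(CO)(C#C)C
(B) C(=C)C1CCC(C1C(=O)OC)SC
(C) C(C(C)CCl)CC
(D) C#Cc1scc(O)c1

B

[CX3]=[CX3] describes a non-aromatic C=C double bond between two sp2 carbons (an alkene).
(A) has an ethynyl group (-C#CH) but the C-C bond is a triple bond, not a double bond.
(B) contains a vinyl group (-CH=CH2), which satisfies every atom and bond constraint.
(C) has an ethyl group (-CH2CH3) but its C-C bond is a single bond between CX4 carbons, not CX3=CX3.
(D) has an ethynyl group (-C#CH) but the C-C bond is a triple bond, not a double bond.
So the answer is (B).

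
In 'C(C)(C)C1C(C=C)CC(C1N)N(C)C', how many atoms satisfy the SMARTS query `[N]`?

Check the 14 heavy atoms by environment: 12× C → no; 2× N → match.
That gives 2 matching atoms.

2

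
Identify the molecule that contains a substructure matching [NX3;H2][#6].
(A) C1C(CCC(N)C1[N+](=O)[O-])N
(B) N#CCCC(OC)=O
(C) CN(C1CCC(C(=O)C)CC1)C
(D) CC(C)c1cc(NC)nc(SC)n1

A

[NX3;H2][#6] describes a trivalent nitrogen with two H attached to carbon (a primary amine).
(A) contains a primary amino group (-NH2), which satisfies every atom and bond constraint.
(B) has a nitrile (-C#N) but the nitrogen is NX1 (triple-bonded), not NX3 with two H.
(C) has a dimethylamino group (-N(CH3)2) but the nitrogen has H0, not H2.
(D) has an N-methylamino group (-NHCH3) but the nitrogen bears two carbons and only one H (H1), not H2.
So the answer is (A).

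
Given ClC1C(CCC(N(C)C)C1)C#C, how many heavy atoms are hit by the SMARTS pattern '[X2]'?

The query [X2] means: any atom with exactly two total connections (bonds + H).
Check the 12 heavy atoms by environment: 8× C (X4) → no; 1× N (X3) → no; 1× Cl (X1) → no; 2× C (X2) → match.
That gives 2 matching atoms.

2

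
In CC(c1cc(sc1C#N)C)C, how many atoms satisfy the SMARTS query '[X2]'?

2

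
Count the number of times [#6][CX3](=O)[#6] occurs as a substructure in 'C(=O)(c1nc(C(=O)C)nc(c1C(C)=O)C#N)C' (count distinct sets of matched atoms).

3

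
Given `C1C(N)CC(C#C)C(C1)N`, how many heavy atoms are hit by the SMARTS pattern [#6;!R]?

Check the 10 heavy atoms by environment: 6× C (in 6-ring) → no; 2× C (acyclic) → match; 2× N (acyclic) → no.
That gives 2 matching atoms.

2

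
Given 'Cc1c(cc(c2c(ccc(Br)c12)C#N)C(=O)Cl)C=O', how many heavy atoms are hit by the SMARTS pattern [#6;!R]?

4

Check the 19 heavy atoms by environment: 10× c (aromatic, in 6-ring) → no; 4× C (acyclic) → match; 2× O (acyclic) → no; 1× Cl (acyclic) → no; 1× N (acyclic) → no; 1× Br (acyclic) → no.
That gives 4 matching atoms.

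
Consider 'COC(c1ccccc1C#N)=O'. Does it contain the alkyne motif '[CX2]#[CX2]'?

The pattern [CX2]#[CX2] describes a carbon-carbon triple bond — an alkyne.
The closest candidate here is a nitrile (-C#N), but the triple bond is C#N, not C#C. No other fragment satisfies the full query, so there is no match.

No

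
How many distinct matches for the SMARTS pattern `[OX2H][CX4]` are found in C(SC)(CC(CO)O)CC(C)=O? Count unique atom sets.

[OX2H][CX4] is the SMARTS for an aliphatic alcohol: a hydroxyl oxygen bound to an sp3 (X4) carbon.
The molecule carries 2 separate instances of a hydroxyl group (-OH) meeting every constraint; each maps to a distinct set of atoms, giving 2 matches.

2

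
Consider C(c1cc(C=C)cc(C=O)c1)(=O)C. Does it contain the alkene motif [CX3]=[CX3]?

Yes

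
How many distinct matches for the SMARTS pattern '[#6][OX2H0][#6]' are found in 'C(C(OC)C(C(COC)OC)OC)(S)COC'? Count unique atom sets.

5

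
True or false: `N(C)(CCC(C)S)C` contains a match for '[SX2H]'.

True

The pattern [SX2H] describes an aliphatic sulfur with two connections, one being H — a thiol.
The molecule carries a thiol (-SH), whose atoms satisfy every constraint of the query, so the pattern matches.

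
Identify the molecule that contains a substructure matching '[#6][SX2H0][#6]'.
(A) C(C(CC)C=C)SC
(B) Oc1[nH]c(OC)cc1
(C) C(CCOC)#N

[#6][SX2H0][#6] describes an aliphatic sulfur bridging two carbons with no H on the sulfur (a thioether).
(A) contains a methylthio ether (-SCH3), which satisfies every atom and bond constraint.
(B) has a methoxy ether (-OCH3) but the bridging atom is O, not S.
(C) has a methoxy ether (-OCH3) but the bridging atom is O, not S.
So the answer is (A).

A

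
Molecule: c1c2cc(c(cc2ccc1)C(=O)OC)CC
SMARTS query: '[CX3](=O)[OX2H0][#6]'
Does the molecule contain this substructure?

Yes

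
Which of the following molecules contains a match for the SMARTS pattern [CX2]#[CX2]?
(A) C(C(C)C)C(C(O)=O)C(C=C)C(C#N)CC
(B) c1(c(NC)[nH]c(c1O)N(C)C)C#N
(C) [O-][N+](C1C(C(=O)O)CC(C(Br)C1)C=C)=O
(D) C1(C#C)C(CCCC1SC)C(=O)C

[CX2]#[CX2] describes a carbon-carbon triple bond (an alkyne).
(A) has a nitrile (-C#N) but the triple bond is C#N, not C#C.
(B) has a nitrile (-C#N) but the triple bond is C#N, not C#C.
(C) has a vinyl group (-CH=CH2) but the C=C is a double bond; both carbons are CX3, not CX2.
(D) contains an ethynyl group (-C#CH), which satisfies every atom and bond constraint.
So the answer is (D).

D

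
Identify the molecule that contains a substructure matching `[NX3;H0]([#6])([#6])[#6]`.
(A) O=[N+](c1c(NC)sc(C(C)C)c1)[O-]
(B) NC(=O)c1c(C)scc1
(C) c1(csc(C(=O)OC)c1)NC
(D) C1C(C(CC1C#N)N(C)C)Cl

[NX3;H0]([#6])([#6])[#6] describes a trivalent nitrogen with no H, bonded to three carbons (a tertiary amine).
(A) has an N-methylamino group (-NHCH3) but the nitrogen still has one H (H1), not H0.
(B) has a primary amide (-C(=O)NH2) but the amide nitrogen has H2 and only one carbon neighbour.
(C) has an N-methylamino group (-NHCH3) but the nitrogen still has one H (H1), not H0.
(D) contains a dimethylamino group (-N(CH3)2), which satisfies every atom and bond constraint.
So the answer is (D).

D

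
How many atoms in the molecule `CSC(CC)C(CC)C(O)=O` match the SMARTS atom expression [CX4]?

The query [CX4] means: C with X4: aliphatic carbon with exactly 4 total connections (bonds + H).
Check the 11 heavy atoms by environment: 7× C (X4) → match; 1× S (X2) → no; 1× C (X3) → no; 1× O (X1) → no; 1× O (X2) → no.
That gives 7 matching atoms.

7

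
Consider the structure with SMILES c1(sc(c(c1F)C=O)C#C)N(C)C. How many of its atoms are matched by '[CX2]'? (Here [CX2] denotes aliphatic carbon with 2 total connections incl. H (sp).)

2

The query [CX2] means: C with X2: aliphatic carbon with exactly 2 total connections.
Check the 13 heavy atoms by environment: 1× s (aromatic, X2) → no; 4× c (aromatic, X3) → no; 1× N (X3) → no; 2× C (X4) → no; 1× C (X3) → no; 1× O (X1) → no; 1× F (X1) → no; 2× C (X2) → match.
That gives 2 matching atoms.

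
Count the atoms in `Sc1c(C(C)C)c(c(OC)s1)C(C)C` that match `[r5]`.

5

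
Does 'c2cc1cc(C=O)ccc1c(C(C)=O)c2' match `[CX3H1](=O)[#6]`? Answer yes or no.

The pattern [CX3H1](=O)[#6] describes an sp2 carbon with one H, double-bonded to O and single-bonded to carbon — an aldehyde.
The molecule carries an aldehyde (-CHO), whose atoms satisfy every constraint of the query, so the pattern matches.

Yes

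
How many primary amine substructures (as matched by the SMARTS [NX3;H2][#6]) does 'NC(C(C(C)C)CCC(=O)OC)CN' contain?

2

[NX3;H2][#6] is the SMARTS for a primary amine: a trivalent nitrogen with two H attached to carbon.
The molecule carries 2 separate instances of a primary amino group (-NH2) meeting every constraint; each maps to a distinct set of atoms, giving 2 matches.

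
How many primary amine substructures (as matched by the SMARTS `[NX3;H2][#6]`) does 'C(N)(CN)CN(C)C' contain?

2

[NX3;H2][#6] is the SMARTS for a primary amine: a trivalent nitrogen with two H attached to carbon.
The molecule carries 2 separate instances of a primary amino group (-NH2) meeting every constraint; each maps to a distinct set of atoms, giving 2 matches.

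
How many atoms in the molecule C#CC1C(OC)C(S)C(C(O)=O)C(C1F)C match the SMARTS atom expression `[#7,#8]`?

3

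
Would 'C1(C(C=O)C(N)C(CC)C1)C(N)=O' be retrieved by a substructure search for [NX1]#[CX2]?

No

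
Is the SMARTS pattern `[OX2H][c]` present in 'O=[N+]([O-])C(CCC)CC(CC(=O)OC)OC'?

No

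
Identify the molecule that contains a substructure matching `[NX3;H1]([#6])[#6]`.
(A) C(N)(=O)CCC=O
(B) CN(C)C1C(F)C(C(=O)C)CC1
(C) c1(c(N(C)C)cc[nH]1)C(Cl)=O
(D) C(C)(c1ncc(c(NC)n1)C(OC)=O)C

D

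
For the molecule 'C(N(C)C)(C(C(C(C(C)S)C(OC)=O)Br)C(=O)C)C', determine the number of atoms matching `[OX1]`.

2

Check the 19 heavy atoms by environment: 11× C (X4) → no; 2× C (X3) → no; 2× O (X1) → match; 1× O (X2) → no; 1× S (X2) → no; 1× Br (X1) → no; 1× N (X3) → no.
That gives 2 matching atoms.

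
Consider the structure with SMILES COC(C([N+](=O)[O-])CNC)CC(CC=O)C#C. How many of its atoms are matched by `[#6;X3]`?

1

The query [#6;X3] means: any carbon (aromatic or not) with three total connections.
Check the 17 heavy atoms by environment: 8× C (X4) → no; 1× N (X3) → no; 1× N (charge +1, X3) → no; 1× O (charge -1, X1) → no; 2× O (X1) → no; 1× C (X3) → match; 1× O (X2) → no; 2× C (X2) → no.
That gives 1 matching atom.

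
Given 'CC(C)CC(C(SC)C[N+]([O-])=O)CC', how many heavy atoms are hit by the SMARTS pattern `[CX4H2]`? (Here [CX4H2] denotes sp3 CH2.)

The query [CX4H2] means: sp3 carbon (X4) with exactly two hydrogens.
Check the 14 heavy atoms by environment: 3× C (H2, X4) → match; 3× C (H1, X4) → no; 4× C (H3, X4) → no; 1× S (H0, X2) → no; 1× N (charge +1, H0, X3) → no; 1× O (charge -1, H0, X1) → no; 1× O (H0, X1) → no.
That gives 3 matching atoms.

3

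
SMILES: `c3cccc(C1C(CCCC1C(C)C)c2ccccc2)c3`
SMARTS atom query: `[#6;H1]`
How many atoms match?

14

The query [#6;H1] means: any carbon bearing exactly one hydrogen.
Check the 21 heavy atoms by environment: 4× C (H1) → match; 3× C (H2) → no; 2× c (aromatic, H0) → no; 10× c (aromatic, H1) → match; 2× C (H3) → no.
Summing the matching environments: 4 + 10 = 14 matching atoms.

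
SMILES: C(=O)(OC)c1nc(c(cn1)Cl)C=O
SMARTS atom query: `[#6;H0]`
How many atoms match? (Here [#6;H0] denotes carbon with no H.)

4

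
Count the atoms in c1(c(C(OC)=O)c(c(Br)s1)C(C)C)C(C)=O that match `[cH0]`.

4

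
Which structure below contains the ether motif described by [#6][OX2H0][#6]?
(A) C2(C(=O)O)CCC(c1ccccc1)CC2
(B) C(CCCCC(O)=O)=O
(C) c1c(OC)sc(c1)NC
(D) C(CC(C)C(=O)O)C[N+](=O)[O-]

C

[#6][OX2H0][#6] describes an aliphatic oxygen bridging two carbons with no H on the oxygen (an ether).
(A) has a carboxylic acid group (-C(=O)OH) but the -OH oxygen has H1; the =O is OX1, not OX2.
(B) has a carboxylic acid group (-C(=O)OH) but the -OH oxygen has H1; the =O is OX1, not OX2.
(C) contains a methoxy ether (-OCH3), which satisfies every atom and bond constraint.
(D) has a carboxylic acid group (-C(=O)OH) but the -OH oxygen has H1; the =O is OX1, not OX2.
So the answer is (C).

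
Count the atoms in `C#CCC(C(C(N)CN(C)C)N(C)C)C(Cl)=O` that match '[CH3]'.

Check the 17 heavy atoms by environment: 2× C (H2) → no; 4× C (H1) → no; 1× N (H2) → no; 2× C (H0) → no; 1× O (H0) → no; 1× Cl (H0) → no; 2× N (H0) → no; 4× C (H3) → match.
That gives 4 matching atoms.

4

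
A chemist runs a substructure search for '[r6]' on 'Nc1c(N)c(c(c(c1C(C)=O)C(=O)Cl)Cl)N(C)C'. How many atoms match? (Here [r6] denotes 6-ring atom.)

6

Check the 18 heavy atoms by environment: 6× c (aromatic, in 6-ring) → match; 3× N (acyclic) → no; 5× C (acyclic) → no; 2× O (acyclic) → no; 2× Cl (acyclic) → no.
That gives 6 matching atoms.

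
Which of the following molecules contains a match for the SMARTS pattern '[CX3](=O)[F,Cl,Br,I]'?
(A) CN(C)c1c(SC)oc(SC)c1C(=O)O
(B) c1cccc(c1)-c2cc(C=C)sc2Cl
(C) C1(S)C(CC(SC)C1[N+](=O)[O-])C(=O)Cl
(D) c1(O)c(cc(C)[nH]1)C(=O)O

C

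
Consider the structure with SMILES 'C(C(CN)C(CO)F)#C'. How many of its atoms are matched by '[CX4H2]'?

2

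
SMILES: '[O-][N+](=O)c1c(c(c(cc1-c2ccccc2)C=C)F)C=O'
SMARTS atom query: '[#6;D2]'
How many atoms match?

8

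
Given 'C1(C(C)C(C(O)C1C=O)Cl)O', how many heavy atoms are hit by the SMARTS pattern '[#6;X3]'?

1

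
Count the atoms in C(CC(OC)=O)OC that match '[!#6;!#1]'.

The query [!#6;!#1] means: not carbon and not hydrogen — any heteroatom.
Check the 8 heavy atoms by environment: 5× C → no; 3× O → match.
That gives 3 matching atoms.

3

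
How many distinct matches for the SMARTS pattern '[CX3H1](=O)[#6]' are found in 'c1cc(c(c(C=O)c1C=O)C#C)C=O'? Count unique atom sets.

[CX3H1](=O)[#6] is the SMARTS for an aldehyde: an sp2 carbon with one H, double-bonded to O and single-bonded to carbon.
The molecule carries 3 separate instances of an aldehyde (-CHO) meeting every constraint; each maps to a distinct set of atoms, giving 3 matches.

3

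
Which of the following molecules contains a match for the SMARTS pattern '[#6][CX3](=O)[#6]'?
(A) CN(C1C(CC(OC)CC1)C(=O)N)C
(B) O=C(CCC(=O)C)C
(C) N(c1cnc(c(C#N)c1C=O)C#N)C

B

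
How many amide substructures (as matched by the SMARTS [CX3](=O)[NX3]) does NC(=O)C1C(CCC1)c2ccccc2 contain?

1

[CX3](=O)[NX3] is the SMARTS for an amide: a carbonyl carbon bonded to a trivalent nitrogen.
Exactly one fragment in the molecule meets all constraints, giving 1 match.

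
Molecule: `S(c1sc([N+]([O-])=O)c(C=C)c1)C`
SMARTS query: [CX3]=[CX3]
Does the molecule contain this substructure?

Yes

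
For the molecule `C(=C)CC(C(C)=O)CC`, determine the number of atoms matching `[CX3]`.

3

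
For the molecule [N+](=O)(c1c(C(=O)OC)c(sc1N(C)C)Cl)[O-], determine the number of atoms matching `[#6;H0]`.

5

The query [#6;H0] means: any carbon with no attached hydrogen.
Check the 16 heavy atoms by environment: 1× s (aromatic, H0) → no; 4× c (aromatic, H0) → match; 1× N (charge +1, H0) → no; 1× O (charge -1, H0) → no; 3× O (H0) → no; 1× N (H0) → no; 3× C (H3) → no; 1× C (H0) → match; 1× Cl (H0) → no.
Summing the matching environments: 4 + 1 = 5 matching atoms.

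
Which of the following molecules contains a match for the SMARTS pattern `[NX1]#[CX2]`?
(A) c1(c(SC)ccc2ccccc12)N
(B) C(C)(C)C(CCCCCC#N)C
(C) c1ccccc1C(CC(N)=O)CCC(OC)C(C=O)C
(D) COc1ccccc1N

[NX1]#[CX2] describes a nitrogen triple-bonded to a two-connected carbon (a nitrile).
(A) has a primary amino group (-NH2) but the nitrogen is NX3 (three connections), not NX1 triple-bonded.
(B) contains a nitrile (-C#N), which satisfies every atom and bond constraint.
(C) has a primary amide (-C(=O)NH2) but the nitrogen is NX3, not NX1.
(D) has a primary amino group (-NH2) but the nitrogen is NX3 (three connections), not NX1 triple-bonded.
So the answer is (B).

B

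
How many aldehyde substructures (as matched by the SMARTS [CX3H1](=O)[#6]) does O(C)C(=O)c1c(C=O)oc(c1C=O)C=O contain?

3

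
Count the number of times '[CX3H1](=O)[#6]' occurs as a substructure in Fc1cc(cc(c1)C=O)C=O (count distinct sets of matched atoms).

2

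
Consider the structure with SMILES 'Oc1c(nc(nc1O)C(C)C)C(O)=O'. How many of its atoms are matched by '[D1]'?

Check the 14 heavy atoms by environment: 2× n (aromatic, D2) → no; 4× c (aromatic, D3) → no; 4× O (D1) → match; 2× C (D3) → no; 2× C (D1) → match.
Summing the matching environments: 4 + 2 = 6 matching atoms.

6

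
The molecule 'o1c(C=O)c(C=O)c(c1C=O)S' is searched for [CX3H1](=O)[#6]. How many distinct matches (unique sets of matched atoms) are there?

[CX3H1](=O)[#6] is the SMARTS for an aldehyde: an sp2 carbon with one H, double-bonded to O and single-bonded to carbon.
The molecule carries 3 separate instances of an aldehyde (-CHO) meeting every constraint; each maps to a distinct set of atoms, giving 3 matches.

3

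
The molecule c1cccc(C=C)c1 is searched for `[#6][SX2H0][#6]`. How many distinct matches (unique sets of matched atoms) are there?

0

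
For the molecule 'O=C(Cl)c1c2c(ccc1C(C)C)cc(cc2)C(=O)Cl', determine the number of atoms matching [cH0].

5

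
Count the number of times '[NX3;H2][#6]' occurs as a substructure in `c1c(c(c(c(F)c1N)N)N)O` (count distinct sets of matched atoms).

3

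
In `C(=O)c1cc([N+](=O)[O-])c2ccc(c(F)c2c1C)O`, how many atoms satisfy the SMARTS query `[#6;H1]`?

4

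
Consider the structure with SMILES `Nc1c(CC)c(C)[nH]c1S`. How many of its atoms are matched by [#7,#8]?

2

Check the 10 heavy atoms by environment: 1× n (aromatic) → match; 4× c (aromatic) → no; 1× S → no; 3× C → no; 1× N → match.
Summing the matching environments: 1 + 1 = 2 matching atoms.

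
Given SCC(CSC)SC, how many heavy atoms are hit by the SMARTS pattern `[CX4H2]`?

The query [CX4H2] means: sp3 carbon (X4) with exactly two hydrogens.
Check the 8 heavy atoms by environment: 2× C (H2, X4) → match; 1× C (H1, X4) → no; 2× S (H0, X2) → no; 2× C (H3, X4) → no; 1× S (H1, X2) → no.
That gives 2 matching atoms.

2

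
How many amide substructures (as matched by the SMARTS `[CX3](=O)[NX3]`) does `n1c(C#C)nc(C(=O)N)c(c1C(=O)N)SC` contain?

[CX3](=O)[NX3] is the SMARTS for an amide: a carbonyl carbon bonded to a trivalent nitrogen.
The molecule carries 2 separate instances of a primary amide (-C(=O)NH2) meeting every constraint; each maps to a distinct set of atoms, giving 2 matches.

2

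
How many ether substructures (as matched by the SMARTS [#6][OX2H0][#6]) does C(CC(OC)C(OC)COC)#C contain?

[#6][OX2H0][#6] is the SMARTS for an ether: an aliphatic oxygen bridging two carbons with no H on the oxygen.
The molecule carries 3 separate instances of a methoxy ether (-OCH3) meeting every constraint; each maps to a distinct set of atoms, giving 3 matches.

3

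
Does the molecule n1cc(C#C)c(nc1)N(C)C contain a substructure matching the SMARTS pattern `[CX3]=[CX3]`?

No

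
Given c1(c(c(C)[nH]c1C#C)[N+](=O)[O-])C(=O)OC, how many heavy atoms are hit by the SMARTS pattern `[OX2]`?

1

Check the 15 heavy atoms by environment: 1× n (aromatic, X3) → no; 4× c (aromatic, X3) → no; 1× C (X3) → no; 2× O (X1) → no; 1× O (X2) → match; 2× C (X4) → no; 1× N (charge +1, X3) → no; 1× O (charge -1, X1) → no; 2× C (X2) → no.
That gives 1 matching atom.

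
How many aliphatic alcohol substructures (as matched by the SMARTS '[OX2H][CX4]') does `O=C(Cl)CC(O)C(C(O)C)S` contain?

[OX2H][CX4] is the SMARTS for an aliphatic alcohol: a hydroxyl oxygen bound to an sp3 (X4) carbon.
The molecule carries 2 separate instances of a hydroxyl group (-OH) meeting every constraint; each maps to a distinct set of atoms, giving 2 matches.

2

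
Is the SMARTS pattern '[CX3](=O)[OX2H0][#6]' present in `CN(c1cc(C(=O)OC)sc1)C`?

The pattern [CX3](=O)[OX2H0][#6] describes a carbonyl carbon bonded to an oxygen that is itself bonded to carbon (no H on that O) — an ester.
The molecule carries a methyl-ester group (-C(=O)OCH3), whose atoms satisfy every constraint of the query, so the pattern matches.

Yes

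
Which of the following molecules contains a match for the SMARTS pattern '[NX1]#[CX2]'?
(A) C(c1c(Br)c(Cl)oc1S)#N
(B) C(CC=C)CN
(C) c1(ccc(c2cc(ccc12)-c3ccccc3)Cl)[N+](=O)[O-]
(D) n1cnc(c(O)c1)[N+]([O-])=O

A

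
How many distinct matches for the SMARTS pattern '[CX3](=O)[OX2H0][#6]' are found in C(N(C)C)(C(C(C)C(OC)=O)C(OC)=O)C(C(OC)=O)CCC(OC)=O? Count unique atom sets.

4

[CX3](=O)[OX2H0][#6] is the SMARTS for an ester: a carbonyl carbon bonded to an oxygen that is itself bonded to carbon (no H on that O).
The molecule carries 4 separate instances of a methyl-ester group (-C(=O)OCH3) meeting every constraint; each maps to a distinct set of atoms, giving 4 matches.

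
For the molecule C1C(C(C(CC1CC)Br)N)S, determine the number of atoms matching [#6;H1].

The query [#6;H1] means: any carbon bearing exactly one hydrogen.
Check the 11 heavy atoms by environment: 3× C (H2) → no; 4× C (H1) → match; 1× N (H2) → no; 1× S (H1) → no; 1× C (H3) → no; 1× Br (H0) → no.
That gives 4 matching atoms.

4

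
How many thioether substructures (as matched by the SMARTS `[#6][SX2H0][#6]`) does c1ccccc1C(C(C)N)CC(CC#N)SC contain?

1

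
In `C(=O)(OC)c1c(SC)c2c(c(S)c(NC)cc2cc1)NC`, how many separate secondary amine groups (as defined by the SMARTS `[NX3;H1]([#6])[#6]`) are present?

2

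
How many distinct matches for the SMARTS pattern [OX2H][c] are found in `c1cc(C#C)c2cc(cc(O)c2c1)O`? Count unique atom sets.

2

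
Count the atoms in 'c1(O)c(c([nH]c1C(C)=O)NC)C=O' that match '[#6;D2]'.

1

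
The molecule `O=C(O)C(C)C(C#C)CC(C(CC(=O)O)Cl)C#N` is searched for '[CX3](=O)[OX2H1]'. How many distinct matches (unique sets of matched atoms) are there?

[CX3](=O)[OX2H1] is the SMARTS for a carboxylic acid: an sp2 carbon double-bonded to O and single-bonded to an -OH oxygen.
The molecule carries 2 separate instances of a carboxylic acid group (-C(=O)OH) meeting every constraint; each maps to a distinct set of atoms, giving 2 matches.

2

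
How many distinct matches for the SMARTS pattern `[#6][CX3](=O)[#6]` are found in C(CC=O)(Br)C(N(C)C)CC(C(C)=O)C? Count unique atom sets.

1

[#6][CX3](=O)[#6] is the SMARTS for a ketone: a carbonyl carbon (no H) flanked by two carbons.
Exactly one fragment in the molecule meets all constraints, giving 1 match.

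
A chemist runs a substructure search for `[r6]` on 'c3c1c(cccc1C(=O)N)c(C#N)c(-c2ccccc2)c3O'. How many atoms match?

The query [r6] means: r6 matches atoms in a six-membered ring.
Check the 22 heavy atoms by environment: 16× c (aromatic, in 6-ring) → match; 2× C (acyclic) → no; 2× O (acyclic) → no; 2× N (acyclic) → no.
That gives 16 matching atoms.

16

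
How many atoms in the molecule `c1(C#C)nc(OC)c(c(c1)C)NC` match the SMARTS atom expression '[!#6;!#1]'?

The query [!#6;!#1] means: not carbon and not hydrogen — any heteroatom.
Check the 13 heavy atoms by environment: 1× n (aromatic) → match; 5× c (aromatic) → no; 5× C → no; 1× N → match; 1× O → match.
Summing the matching environments: 1 + 1 + 1 = 3 matching atoms.

3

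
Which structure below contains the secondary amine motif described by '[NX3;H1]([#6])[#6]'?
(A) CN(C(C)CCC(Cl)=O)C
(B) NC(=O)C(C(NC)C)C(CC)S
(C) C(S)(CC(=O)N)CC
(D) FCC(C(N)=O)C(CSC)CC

B

[NX3;H1]([#6])[#6] describes a trivalent nitrogen with one H, bonded to two carbons (a secondary amine).
(A) has a dimethylamino group (-N(CH3)2) but the nitrogen has H0, not H1.
(B) contains an N-methylamino group (-NHCH3), which satisfies every atom and bond constraint.
(C) has a primary amide (-C(=O)NH2) but the -C(=O)NH2 nitrogen has H2, not H1.
(D) has a primary amide (-C(=O)NH2) but the -C(=O)NH2 nitrogen has H2, not H1.
So the answer is (B).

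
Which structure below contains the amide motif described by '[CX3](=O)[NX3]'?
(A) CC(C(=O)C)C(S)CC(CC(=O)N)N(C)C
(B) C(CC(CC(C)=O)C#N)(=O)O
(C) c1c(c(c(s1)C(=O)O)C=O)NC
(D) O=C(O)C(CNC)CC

A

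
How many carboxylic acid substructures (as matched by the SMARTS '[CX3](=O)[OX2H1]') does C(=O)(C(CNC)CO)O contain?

[CX3](=O)[OX2H1] is the SMARTS for a carboxylic acid: an sp2 carbon double-bonded to O and single-bonded to an -OH oxygen.
Exactly one fragment in the molecule meets all constraints, giving 1 match.

1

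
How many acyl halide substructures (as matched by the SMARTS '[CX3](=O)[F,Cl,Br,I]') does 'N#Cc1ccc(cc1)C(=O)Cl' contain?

[CX3](=O)[F,Cl,Br,I] is the SMARTS for an acyl halide: a carbonyl carbon bonded to a halogen.
Exactly one fragment in the molecule meets all constraints, giving 1 match.

1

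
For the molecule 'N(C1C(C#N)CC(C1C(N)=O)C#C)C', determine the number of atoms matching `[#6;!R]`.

5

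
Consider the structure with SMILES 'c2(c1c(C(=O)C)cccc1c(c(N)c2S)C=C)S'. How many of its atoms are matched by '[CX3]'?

3

Check the 18 heavy atoms by environment: 10× c (aromatic, X3) → no; 2× S (X2) → no; 1× N (X3) → no; 3× C (X3) → match; 1× O (X1) → no; 1× C (X4) → no.
That gives 3 matching atoms.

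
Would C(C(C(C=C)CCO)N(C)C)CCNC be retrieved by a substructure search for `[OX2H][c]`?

No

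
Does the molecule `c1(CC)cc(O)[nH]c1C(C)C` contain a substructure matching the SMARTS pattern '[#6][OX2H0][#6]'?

No

The pattern [#6][OX2H0][#6] describes an aliphatic oxygen bridging two carbons with no H on the oxygen — an ether.
The closest candidate here is a hydroxyl group (-OH), but the oxygen has H1, not H0 bridging two carbons. No other fragment satisfies the full query, so there is no match.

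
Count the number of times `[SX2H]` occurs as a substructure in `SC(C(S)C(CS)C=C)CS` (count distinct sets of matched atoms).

[SX2H] is the SMARTS for a thiol: an aliphatic sulfur with two connections, one being H.
The molecule carries 4 separate instances of a thiol (-SH) meeting every constraint; each maps to a distinct set of atoms, giving 4 matches.

4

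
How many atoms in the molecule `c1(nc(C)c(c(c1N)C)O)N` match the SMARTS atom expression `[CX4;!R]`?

2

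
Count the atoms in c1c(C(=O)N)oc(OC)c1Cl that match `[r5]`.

5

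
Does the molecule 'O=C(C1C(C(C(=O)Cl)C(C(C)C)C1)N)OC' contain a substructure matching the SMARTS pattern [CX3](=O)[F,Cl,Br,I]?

Yes

The pattern [CX3](=O)[F,Cl,Br,I] describes a carbonyl carbon bonded to a halogen — an acyl halide.
The molecule carries an acyl chloride (-C(=O)Cl), whose atoms satisfy every constraint of the query, so the pattern matches.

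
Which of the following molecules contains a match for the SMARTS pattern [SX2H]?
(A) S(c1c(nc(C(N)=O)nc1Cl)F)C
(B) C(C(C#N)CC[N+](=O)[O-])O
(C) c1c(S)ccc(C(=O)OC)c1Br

C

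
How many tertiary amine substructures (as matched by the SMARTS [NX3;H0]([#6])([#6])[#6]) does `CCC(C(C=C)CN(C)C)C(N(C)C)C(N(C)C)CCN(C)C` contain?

[NX3;H0]([#6])([#6])[#6] is the SMARTS for a tertiary amine: a trivalent nitrogen with no H, bonded to three carbons.
The molecule carries 4 separate instances of a dimethylamino group (-N(CH3)2) meeting every constraint; each maps to a distinct set of atoms, giving 4 matches.

4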